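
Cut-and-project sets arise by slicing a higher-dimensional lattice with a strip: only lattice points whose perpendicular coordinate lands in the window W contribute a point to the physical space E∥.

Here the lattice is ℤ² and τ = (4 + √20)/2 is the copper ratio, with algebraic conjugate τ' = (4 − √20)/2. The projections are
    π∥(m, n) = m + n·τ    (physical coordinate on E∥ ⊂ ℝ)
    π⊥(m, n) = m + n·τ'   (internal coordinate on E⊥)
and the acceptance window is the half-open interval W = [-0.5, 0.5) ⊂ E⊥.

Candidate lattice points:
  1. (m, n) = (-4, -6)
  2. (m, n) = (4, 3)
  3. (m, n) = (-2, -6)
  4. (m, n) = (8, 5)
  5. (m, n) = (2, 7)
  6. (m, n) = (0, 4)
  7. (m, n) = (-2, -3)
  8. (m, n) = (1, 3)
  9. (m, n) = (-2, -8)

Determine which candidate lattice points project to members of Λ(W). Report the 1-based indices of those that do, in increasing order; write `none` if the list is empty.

5, 8, 9

Compute τ' = (4−√20)/2 = -0.2361, so π⊥(m,n) = m -0.2361·n.
[1] lift (-4,-6): star map gives -2.5836; window check -0.5 ≤ -2.5836 < 0.5 is false → out
[2] lift (4,3): star map gives 3.2918; window check -0.5 ≤ 3.2918 < 0.5 is false → out
[3] lift (-2,-6): star map gives -0.5836; window check -0.5 ≤ -0.5836 < 0.5 is false → out
[4] lift (8,5): star map gives 6.8197; window check -0.5 ≤ 6.8197 < 0.5 is false → out
[5] lift (2,7): star map gives 0.3475; window check -0.5 ≤ 0.3475 < 0.5 is true → IN Λ
[6] lift (0,4): star map gives -0.9443; window check -0.5 ≤ -0.9443 < 0.5 is false → out
[7] lift (-2,-3): star map gives -1.2918; window check -0.5 ≤ -1.2918 < 0.5 is false → out
[8] lift (1,3): star map gives 0.2918; window check -0.5 ≤ 0.2918 < 0.5 is true → IN Λ
[9] lift (-2,-8): star map gives -0.1115; window check -0.5 ≤ -0.1115 < 0.5 is true → IN Λ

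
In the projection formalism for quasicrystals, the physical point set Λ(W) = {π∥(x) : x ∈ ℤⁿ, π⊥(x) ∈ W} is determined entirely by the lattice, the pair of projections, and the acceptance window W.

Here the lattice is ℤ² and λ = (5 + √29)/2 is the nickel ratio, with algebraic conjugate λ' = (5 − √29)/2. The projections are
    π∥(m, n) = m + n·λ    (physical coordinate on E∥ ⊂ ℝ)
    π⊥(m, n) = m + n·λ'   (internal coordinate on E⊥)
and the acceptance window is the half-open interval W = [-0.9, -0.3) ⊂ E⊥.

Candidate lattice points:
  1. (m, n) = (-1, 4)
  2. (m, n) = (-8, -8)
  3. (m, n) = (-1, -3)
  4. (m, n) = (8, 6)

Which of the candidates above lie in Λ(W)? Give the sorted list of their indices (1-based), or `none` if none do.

λ' = (5−√29)/2 ≈ -0.19258.
#1 (-1,4): internal coord -1 + (4)·λ' = -1.77033; -1.77033 ∉ [-0.9, -0.3) → out
#2 (-8,-8): internal coord -8 + (-8)·λ' = -6.45934; -6.45934 ∉ [-0.9, -0.3) → out
#3 (-1,-3): internal coord -1 + (-3)·λ' = -0.42225; -0.42225 ∈ [-0.9, -0.3) → IN Λ
#4 (8,6): internal coord 8 + (6)·λ' = +6.84451; +6.84451 ∉ [-0.9, -0.3) → out

3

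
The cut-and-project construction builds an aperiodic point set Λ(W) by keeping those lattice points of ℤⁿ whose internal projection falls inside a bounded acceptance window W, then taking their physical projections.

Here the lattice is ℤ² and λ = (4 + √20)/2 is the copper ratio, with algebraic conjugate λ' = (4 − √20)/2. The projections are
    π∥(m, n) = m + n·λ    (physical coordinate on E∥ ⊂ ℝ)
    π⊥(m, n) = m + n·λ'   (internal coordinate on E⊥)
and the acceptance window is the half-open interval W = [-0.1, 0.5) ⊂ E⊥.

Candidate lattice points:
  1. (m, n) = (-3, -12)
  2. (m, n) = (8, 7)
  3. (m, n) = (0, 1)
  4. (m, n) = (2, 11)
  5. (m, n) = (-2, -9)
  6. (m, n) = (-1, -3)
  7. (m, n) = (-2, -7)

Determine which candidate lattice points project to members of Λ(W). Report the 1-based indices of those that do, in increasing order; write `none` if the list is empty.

Compute λ' = (4−√20)/2 = -0.23607, so π⊥(m,n) = m -0.23607·n.
candidate 1: (m,n)=(-3,-12) → π∥ = -3-12·λ ≈ -53.83282, π⊥ = -3-12·λ' ≈ -0.16718 ∉ [-0.1, 0.5) ⇒ out
candidate 2: (m,n)=(8,7) → π∥ = 8+7·λ ≈ 37.65248, π⊥ = 8+7·λ' ≈ 6.34752 ∉ [-0.1, 0.5) ⇒ out
candidate 3: (m,n)=(0,1) → π∥ = 0+1·λ ≈ 4.23607, π⊥ = 0+1·λ' ≈ -0.23607 ∉ [-0.1, 0.5) ⇒ out
candidate 4: (m,n)=(2,11) → π∥ = 2+11·λ ≈ 48.59675, π⊥ = 2+11·λ' ≈ -0.59675 ∉ [-0.1, 0.5) ⇒ out
candidate 5: (m,n)=(-2,-9) → π∥ = -2-9·λ ≈ -40.12461, π⊥ = -2-9·λ' ≈ 0.12461 ∈ [-0.1, 0.5) ⇒ IN Λ
candidate 6: (m,n)=(-1,-3) → π∥ = -1-3·λ ≈ -13.70820, π⊥ = -1-3·λ' ≈ -0.29180 ∉ [-0.1, 0.5) ⇒ out
candidate 7: (m,n)=(-2,-7) → π∥ = -2-7·λ ≈ -31.65248, π⊥ = -2-7·λ' ≈ -0.34752 ∉ [-0.1, 0.5) ⇒ out

5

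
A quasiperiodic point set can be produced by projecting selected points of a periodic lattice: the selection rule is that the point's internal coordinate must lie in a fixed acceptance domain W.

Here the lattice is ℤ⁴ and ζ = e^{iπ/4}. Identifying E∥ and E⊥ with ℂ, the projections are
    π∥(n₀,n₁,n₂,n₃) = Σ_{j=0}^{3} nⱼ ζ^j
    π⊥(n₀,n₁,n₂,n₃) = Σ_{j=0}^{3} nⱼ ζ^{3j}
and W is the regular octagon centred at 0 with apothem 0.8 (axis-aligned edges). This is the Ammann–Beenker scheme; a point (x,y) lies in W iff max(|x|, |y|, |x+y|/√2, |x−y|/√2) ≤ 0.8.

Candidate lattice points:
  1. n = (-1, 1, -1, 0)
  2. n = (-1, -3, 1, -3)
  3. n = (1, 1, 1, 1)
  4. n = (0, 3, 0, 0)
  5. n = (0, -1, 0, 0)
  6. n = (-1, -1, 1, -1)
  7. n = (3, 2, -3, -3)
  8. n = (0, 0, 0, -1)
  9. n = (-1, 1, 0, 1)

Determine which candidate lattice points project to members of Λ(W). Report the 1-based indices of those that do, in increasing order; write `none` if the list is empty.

π⊥(n) = n₀ + n₁ζ³ + n₂ζ⁶ + n₃ζ⁹ where ζ = e^{iπ/4}.
#1 (-1, 1, -1, 0): internal (-1.70711, 1.70711); octagon support 2.41421 vs apothem 0.8 → ∉ W
#2 (-1, -3, 1, -3): internal (-1.00000, -5.24264); octagon support 5.24264 vs apothem 0.8 → ∉ W
#3 (1, 1, 1, 1): internal (1.00000, 0.41421); octagon support 1.00000 vs apothem 0.8 → ∉ W
#4 (0, 3, 0, 0): internal (-2.12132, 2.12132); octagon support 3.00000 vs apothem 0.8 → ∉ W
#5 (0, -1, 0, 0): internal (0.70711, -0.70711); octagon support 1.00000 vs apothem 0.8 → ∉ W
#6 (-1, -1, 1, -1): internal (-1.00000, -2.41421); octagon support 2.41421 vs apothem 0.8 → ∉ W
#7 (3, 2, -3, -3): internal (-0.53553, 2.29289); octagon support 2.29289 vs apothem 0.8 → ∉ W
#8 (0, 0, 0, -1): internal (-0.70711, -0.70711); octagon support 1.00000 vs apothem 0.8 → ∉ W
#9 (-1, 1, 0, 1): internal (-1.00000, 1.41421); octagon support 1.70711 vs apothem 0.8 → ∉ W

none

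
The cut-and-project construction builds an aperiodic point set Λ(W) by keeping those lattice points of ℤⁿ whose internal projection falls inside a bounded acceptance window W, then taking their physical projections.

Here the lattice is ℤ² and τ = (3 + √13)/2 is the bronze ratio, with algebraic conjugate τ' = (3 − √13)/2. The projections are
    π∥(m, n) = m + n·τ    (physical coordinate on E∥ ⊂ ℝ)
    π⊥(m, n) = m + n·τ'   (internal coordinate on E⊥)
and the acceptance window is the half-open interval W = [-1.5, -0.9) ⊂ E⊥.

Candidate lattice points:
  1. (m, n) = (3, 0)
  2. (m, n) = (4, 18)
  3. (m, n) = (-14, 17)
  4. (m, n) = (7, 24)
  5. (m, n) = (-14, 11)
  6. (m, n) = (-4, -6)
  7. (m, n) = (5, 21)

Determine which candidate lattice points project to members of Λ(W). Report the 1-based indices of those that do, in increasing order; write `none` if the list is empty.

2, 7

τ' = (3−√13)/2 ≈ -0.30278.
#1 (3,0): internal coord 3 + (0)·τ' = +3.00000; +3.00000 ∉ [-1.5, -0.9) → out
#2 (4,18): internal coord 4 + (18)·τ' = -1.44996; -1.44996 ∈ [-1.5, -0.9) → IN Λ
#3 (-14,17): internal coord -14 + (17)·τ' = -19.14719; -19.14719 ∉ [-1.5, -0.9) → out
#4 (7,24): internal coord 7 + (24)·τ' = -0.26662; -0.26662 ∉ [-1.5, -0.9) → out
#5 (-14,11): internal coord -14 + (11)·τ' = -17.33053; -17.33053 ∉ [-1.5, -0.9) → out
#6 (-4,-6): internal coord -4 + (-6)·τ' = -2.18335; -2.18335 ∉ [-1.5, -0.9) → out
#7 (5,21): internal coord 5 + (21)·τ' = -1.35829; -1.35829 ∈ [-1.5, -0.9) → IN Λ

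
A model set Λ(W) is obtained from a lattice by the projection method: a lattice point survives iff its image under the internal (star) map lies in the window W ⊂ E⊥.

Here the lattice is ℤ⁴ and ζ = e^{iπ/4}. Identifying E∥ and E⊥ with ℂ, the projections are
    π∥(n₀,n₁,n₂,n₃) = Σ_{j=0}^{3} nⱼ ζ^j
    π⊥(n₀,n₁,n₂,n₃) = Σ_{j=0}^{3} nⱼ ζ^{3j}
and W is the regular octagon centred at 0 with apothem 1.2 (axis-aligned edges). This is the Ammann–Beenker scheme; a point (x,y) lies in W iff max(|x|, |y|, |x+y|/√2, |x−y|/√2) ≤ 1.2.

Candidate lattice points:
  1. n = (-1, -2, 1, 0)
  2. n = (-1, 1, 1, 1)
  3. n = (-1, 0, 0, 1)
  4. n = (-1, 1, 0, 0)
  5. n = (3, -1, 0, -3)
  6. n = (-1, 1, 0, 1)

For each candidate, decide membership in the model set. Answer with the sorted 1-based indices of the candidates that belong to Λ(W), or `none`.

π⊥(n) = n₀ + n₁ζ³ + n₂ζ⁶ + n₃ζ⁹ where ζ = e^{iπ/4}.
candidate 1: n = (-1, -2, 1, 0) → π⊥ ≈ (+0.41421, -2.41421); max(|x|,|y|,|x±y|/√2) = 2.41421 > 1.2 ⇒ ∉ W
candidate 2: n = (-1, 1, 1, 1) → π⊥ ≈ (-1.00000, +0.41421); max(|x|,|y|,|x±y|/√2) = 1.00000 ≤ 1.2 ⇒ ∈ W
candidate 3: n = (-1, 0, 0, 1) → π⊥ ≈ (-0.29289, +0.70711); max(|x|,|y|,|x±y|/√2) = 0.70711 ≤ 1.2 ⇒ ∈ W
candidate 4: n = (-1, 1, 0, 0) → π⊥ ≈ (-1.70711, +0.70711); max(|x|,|y|,|x±y|/√2) = 1.70711 > 1.2 ⇒ ∉ W
candidate 5: n = (3, -1, 0, -3) → π⊥ ≈ (+1.58579, -2.82843); max(|x|,|y|,|x±y|/√2) = 3.12132 > 1.2 ⇒ ∉ W
candidate 6: n = (-1, 1, 0, 1) → π⊥ ≈ (-1.00000, +1.41421); max(|x|,|y|,|x±y|/√2) = 1.70711 > 1.2 ⇒ ∉ W

2, 3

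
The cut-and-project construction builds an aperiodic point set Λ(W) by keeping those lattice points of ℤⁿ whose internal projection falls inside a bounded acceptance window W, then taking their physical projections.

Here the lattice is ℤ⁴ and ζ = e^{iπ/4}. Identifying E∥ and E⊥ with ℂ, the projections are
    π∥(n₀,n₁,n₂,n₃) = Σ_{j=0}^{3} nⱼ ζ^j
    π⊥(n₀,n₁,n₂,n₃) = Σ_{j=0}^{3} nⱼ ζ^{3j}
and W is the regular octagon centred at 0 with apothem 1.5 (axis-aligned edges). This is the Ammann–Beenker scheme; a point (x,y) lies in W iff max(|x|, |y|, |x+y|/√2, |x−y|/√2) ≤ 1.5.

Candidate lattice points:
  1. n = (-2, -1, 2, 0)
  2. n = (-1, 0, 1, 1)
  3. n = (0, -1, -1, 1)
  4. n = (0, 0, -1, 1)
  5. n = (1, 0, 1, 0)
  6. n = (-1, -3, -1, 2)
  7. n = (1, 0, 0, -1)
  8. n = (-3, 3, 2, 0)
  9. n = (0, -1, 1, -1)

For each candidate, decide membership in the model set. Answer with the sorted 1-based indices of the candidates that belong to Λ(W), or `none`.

Internal map: ζ^{3j} for j=0..3 gives (1,0), (−√2/2,√2/2), (0,−1), (√2/2,√2/2).
candidate 1: n = (-2, -1, 2, 0) → π⊥ ≈ (-1.29289, -2.70711); max(|x|,|y|,|x±y|/√2) = 2.82843 > 1.5 ⇒ ∉ W
candidate 2: n = (-1, 0, 1, 1) → π⊥ ≈ (-0.29289, -0.29289); max(|x|,|y|,|x±y|/√2) = 0.41421 ≤ 1.5 ⇒ ∈ W
candidate 3: n = (0, -1, -1, 1) → π⊥ ≈ (+1.41421, +1.00000); max(|x|,|y|,|x±y|/√2) = 1.70711 > 1.5 ⇒ ∉ W
candidate 4: n = (0, 0, -1, 1) → π⊥ ≈ (+0.70711, +1.70711); max(|x|,|y|,|x±y|/√2) = 1.70711 > 1.5 ⇒ ∉ W
candidate 5: n = (1, 0, 1, 0) → π⊥ ≈ (+1.00000, -1.00000); max(|x|,|y|,|x±y|/√2) = 1.41421 ≤ 1.5 ⇒ ∈ W
candidate 6: n = (-1, -3, -1, 2) → π⊥ ≈ (+2.53553, +0.29289); max(|x|,|y|,|x±y|/√2) = 2.53553 > 1.5 ⇒ ∉ W
candidate 7: n = (1, 0, 0, -1) → π⊥ ≈ (+0.29289, -0.70711); max(|x|,|y|,|x±y|/√2) = 0.70711 ≤ 1.5 ⇒ ∈ W
candidate 8: n = (-3, 3, 2, 0) → π⊥ ≈ (-5.12132, +0.12132); max(|x|,|y|,|x±y|/√2) = 5.12132 > 1.5 ⇒ ∉ W
candidate 9: n = (0, -1, 1, -1) → π⊥ ≈ (+0.00000, -2.41421); max(|x|,|y|,|x±y|/√2) = 2.41421 > 1.5 ⇒ ∉ W

2, 5, 7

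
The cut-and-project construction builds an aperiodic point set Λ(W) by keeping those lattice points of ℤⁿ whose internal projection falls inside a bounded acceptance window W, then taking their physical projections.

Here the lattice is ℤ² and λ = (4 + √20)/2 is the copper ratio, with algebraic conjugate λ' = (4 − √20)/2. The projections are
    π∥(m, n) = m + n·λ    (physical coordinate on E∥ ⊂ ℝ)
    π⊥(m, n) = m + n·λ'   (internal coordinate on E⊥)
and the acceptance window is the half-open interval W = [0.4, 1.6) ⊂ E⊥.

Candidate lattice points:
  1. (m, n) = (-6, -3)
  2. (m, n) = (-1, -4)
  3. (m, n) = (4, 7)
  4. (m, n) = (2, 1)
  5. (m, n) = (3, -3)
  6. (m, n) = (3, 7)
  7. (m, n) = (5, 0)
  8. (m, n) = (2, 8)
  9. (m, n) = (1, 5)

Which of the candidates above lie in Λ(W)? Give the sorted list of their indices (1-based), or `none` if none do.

6

Compute λ' = (4−√20)/2 = -0.23607, so π⊥(m,n) = m -0.23607·n.
candidate 1: (m,n)=(-6,-3) → π∥ = -6-3·λ ≈ -18.70820, π⊥ = -6-3·λ' ≈ -5.29180 ∉ [0.4, 1.6) ⇒ out
candidate 2: (m,n)=(-1,-4) → π∥ = -1-4·λ ≈ -17.94427, π⊥ = -1-4·λ' ≈ -0.05573 ∉ [0.4, 1.6) ⇒ out
candidate 3: (m,n)=(4,7) → π∥ = 4+7·λ ≈ 33.65248, π⊥ = 4+7·λ' ≈ 2.34752 ∉ [0.4, 1.6) ⇒ out
candidate 4: (m,n)=(2,1) → π∥ = 2+1·λ ≈ 6.23607, π⊥ = 2+1·λ' ≈ 1.76393 ∉ [0.4, 1.6) ⇒ out
candidate 5: (m,n)=(3,-3) → π∥ = 3-3·λ ≈ -9.70820, π⊥ = 3-3·λ' ≈ 3.70820 ∉ [0.4, 1.6) ⇒ out
candidate 6: (m,n)=(3,7) → π∥ = 3+7·λ ≈ 32.65248, π⊥ = 3+7·λ' ≈ 1.34752 ∈ [0.4, 1.6) ⇒ IN Λ
candidate 7: (m,n)=(5,0) → π∥ = 5+0·λ ≈ 5.00000, π⊥ = 5+0·λ' ≈ 5.00000 ∉ [0.4, 1.6) ⇒ out
candidate 8: (m,n)=(2,8) → π∥ = 2+8·λ ≈ 35.88854, π⊥ = 2+8·λ' ≈ 0.11146 ∉ [0.4, 1.6) ⇒ out
candidate 9: (m,n)=(1,5) → π∥ = 1+5·λ ≈ 22.18034, π⊥ = 1+5·λ' ≈ -0.18034 ∉ [0.4, 1.6) ⇒ out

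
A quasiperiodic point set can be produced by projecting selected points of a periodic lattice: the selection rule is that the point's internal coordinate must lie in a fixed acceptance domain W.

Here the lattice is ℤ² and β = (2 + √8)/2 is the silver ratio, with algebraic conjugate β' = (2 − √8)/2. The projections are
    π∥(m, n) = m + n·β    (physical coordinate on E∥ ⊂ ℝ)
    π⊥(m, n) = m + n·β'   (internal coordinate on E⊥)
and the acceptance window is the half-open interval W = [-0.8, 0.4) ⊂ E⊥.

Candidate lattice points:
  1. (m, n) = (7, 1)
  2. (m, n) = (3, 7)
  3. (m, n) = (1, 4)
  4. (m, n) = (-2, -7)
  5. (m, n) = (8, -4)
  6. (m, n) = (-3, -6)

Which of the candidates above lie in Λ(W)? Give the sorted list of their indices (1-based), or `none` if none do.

2, 3, 6

Numerically β ≈ 2.41421 and β' = −1/β ≈ -0.41421.
#1 (7,1): internal coord 7 + (1)·β' = +6.58579; +6.58579 ∉ [-0.8, 0.4) → out
#2 (3,7): internal coord 3 + (7)·β' = +0.10051; +0.10051 ∈ [-0.8, 0.4) → IN Λ
#3 (1,4): internal coord 1 + (4)·β' = -0.65685; -0.65685 ∈ [-0.8, 0.4) → IN Λ
#4 (-2,-7): internal coord -2 + (-7)·β' = +0.89949; +0.89949 ∉ [-0.8, 0.4) → out
#5 (8,-4): internal coord 8 + (-4)·β' = +9.65685; +9.65685 ∉ [-0.8, 0.4) → out
#6 (-3,-6): internal coord -3 + (-6)·β' = -0.51472; -0.51472 ∈ [-0.8, 0.4) → IN Λ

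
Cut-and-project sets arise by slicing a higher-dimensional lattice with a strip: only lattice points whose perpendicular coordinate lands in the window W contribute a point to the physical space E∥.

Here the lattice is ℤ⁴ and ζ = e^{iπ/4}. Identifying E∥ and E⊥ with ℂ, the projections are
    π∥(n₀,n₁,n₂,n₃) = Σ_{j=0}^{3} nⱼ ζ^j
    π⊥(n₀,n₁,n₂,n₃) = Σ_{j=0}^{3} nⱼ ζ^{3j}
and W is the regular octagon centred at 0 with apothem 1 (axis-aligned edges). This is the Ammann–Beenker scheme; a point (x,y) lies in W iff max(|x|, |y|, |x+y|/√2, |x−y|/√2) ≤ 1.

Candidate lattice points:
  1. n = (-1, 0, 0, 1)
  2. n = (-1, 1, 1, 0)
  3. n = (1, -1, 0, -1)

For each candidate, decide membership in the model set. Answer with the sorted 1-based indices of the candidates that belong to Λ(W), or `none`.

π⊥(n) = n₀ + n₁ζ³ + n₂ζ⁶ + n₃ζ⁹ where ζ = e^{iπ/4}.
candidate 1: n = (-1, 0, 0, 1) → π⊥ ≈ (-0.292893, +0.707107); max(|x|,|y|,|x±y|/√2) = 0.707107 ≤ 1 ⇒ ∈ W
candidate 2: n = (-1, 1, 1, 0) → π⊥ ≈ (-1.707107, -0.292893); max(|x|,|y|,|x±y|/√2) = 1.707107 > 1 ⇒ ∉ W
candidate 3: n = (1, -1, 0, -1) → π⊥ ≈ (+1.000000, -1.414214); max(|x|,|y|,|x±y|/√2) = 1.707107 > 1 ⇒ ∉ W

1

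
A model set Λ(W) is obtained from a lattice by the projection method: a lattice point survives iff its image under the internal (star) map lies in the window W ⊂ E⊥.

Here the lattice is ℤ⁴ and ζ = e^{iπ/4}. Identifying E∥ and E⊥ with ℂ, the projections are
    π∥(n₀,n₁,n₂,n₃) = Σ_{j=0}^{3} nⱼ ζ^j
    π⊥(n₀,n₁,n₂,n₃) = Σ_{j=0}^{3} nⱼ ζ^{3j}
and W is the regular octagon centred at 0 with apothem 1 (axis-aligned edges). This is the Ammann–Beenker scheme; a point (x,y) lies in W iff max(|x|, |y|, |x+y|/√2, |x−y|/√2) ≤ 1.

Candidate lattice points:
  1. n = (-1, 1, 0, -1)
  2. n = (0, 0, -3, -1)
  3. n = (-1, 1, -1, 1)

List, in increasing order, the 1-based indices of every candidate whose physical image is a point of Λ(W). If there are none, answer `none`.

π⊥(n) = n₀ + n₁ζ³ + n₂ζ⁶ + n₃ζ⁹ where ζ = e^{iπ/4}.
candidate 1: n = (-1, 1, 0, -1) → π⊥ ≈ (-2.414214, +0.000000); max(|x|,|y|,|x±y|/√2) = 2.414214 > 1 ⇒ ∉ W
candidate 2: n = (0, 0, -3, -1) → π⊥ ≈ (-0.707107, +2.292893); max(|x|,|y|,|x±y|/√2) = 2.292893 > 1 ⇒ ∉ W
candidate 3: n = (-1, 1, -1, 1) → π⊥ ≈ (-1.000000, +2.414214); max(|x|,|y|,|x±y|/√2) = 2.414214 > 1 ⇒ ∉ W

none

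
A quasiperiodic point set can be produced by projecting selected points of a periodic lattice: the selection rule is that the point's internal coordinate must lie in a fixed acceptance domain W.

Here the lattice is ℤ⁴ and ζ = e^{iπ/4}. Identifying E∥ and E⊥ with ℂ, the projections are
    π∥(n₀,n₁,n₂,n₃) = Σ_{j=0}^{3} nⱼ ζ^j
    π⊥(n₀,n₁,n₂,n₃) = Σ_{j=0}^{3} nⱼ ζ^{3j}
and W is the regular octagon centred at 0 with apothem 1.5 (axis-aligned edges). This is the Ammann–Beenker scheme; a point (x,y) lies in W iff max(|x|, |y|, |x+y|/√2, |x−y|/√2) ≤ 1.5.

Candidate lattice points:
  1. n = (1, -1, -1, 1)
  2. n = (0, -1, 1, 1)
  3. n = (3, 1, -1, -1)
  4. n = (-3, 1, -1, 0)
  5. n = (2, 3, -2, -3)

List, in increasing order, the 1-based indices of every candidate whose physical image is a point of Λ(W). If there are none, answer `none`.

π⊥(n) = n₀ + n₁ζ³ + n₂ζ⁶ + n₃ζ⁹ where ζ = e^{iπ/4}.
#1 (1, -1, -1, 1): internal (2.4142, 1.0000); octagon support 2.4142 vs apothem 1.5 → ∉ W
#2 (0, -1, 1, 1): internal (1.4142, -1.0000); octagon support 1.7071 vs apothem 1.5 → ∉ W
#3 (3, 1, -1, -1): internal (1.5858, 1.0000); octagon support 1.8284 vs apothem 1.5 → ∉ W
#4 (-3, 1, -1, 0): internal (-3.7071, 1.7071); octagon support 3.8284 vs apothem 1.5 → ∉ W
#5 (2, 3, -2, -3): internal (-2.2426, 2.0000); octagon support 3.0000 vs apothem 1.5 → ∉ W

none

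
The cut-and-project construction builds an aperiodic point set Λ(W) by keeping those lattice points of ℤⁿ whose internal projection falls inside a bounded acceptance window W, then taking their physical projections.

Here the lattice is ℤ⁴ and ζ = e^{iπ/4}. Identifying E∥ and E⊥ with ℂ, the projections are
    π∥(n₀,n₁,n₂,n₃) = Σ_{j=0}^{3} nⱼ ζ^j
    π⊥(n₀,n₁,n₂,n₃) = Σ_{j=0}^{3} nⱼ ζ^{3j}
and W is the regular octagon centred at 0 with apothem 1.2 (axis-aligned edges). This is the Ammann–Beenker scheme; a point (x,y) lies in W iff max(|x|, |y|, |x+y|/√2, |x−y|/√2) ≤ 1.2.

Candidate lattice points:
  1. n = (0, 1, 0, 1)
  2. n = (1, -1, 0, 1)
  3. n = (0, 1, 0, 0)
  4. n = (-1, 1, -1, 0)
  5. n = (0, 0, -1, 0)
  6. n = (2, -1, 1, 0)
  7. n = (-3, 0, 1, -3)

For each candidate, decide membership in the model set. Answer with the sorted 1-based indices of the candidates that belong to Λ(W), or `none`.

π⊥(n) = n₀ + n₁ζ³ + n₂ζ⁶ + n₃ζ⁹ where ζ = e^{iπ/4}.
candidate 1: n = (0, 1, 0, 1) → π⊥ ≈ (+0.00000, +1.41421); max(|x|,|y|,|x±y|/√2) = 1.41421 > 1.2 ⇒ ∉ W
candidate 2: n = (1, -1, 0, 1) → π⊥ ≈ (+2.41421, +0.00000); max(|x|,|y|,|x±y|/√2) = 2.41421 > 1.2 ⇒ ∉ W
candidate 3: n = (0, 1, 0, 0) → π⊥ ≈ (-0.70711, +0.70711); max(|x|,|y|,|x±y|/√2) = 1.00000 ≤ 1.2 ⇒ ∈ W
candidate 4: n = (-1, 1, -1, 0) → π⊥ ≈ (-1.70711, +1.70711); max(|x|,|y|,|x±y|/√2) = 2.41421 > 1.2 ⇒ ∉ W
candidate 5: n = (0, 0, -1, 0) → π⊥ ≈ (+0.00000, +1.00000); max(|x|,|y|,|x±y|/√2) = 1.00000 ≤ 1.2 ⇒ ∈ W
candidate 6: n = (2, -1, 1, 0) → π⊥ ≈ (+2.70711, -1.70711); max(|x|,|y|,|x±y|/√2) = 3.12132 > 1.2 ⇒ ∉ W
candidate 7: n = (-3, 0, 1, -3) → π⊥ ≈ (-5.12132, -3.12132); max(|x|,|y|,|x±y|/√2) = 5.82843 > 1.2 ⇒ ∉ W

3, 5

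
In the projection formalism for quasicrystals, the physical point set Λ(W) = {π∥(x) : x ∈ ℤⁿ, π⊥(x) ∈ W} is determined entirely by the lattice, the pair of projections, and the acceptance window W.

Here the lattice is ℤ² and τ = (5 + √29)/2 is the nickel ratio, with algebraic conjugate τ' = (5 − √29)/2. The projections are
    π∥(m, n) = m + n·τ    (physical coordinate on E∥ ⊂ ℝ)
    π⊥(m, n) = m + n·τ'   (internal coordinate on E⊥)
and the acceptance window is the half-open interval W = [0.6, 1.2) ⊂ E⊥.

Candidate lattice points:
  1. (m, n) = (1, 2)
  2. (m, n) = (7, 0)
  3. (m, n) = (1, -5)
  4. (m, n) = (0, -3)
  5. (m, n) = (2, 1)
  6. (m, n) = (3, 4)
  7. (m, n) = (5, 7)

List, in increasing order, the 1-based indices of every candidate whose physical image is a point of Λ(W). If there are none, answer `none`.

1

τ' = (5−√29)/2 ≈ -0.192582.
#1 (1,2): internal coord 1 + (2)·τ' = +0.614835; +0.614835 ∈ [0.6, 1.2) → IN Λ
#2 (7,0): internal coord 7 + (0)·τ' = +7.000000; +7.000000 ∉ [0.6, 1.2) → out
#3 (1,-5): internal coord 1 + (-5)·τ' = +1.962912; +1.962912 ∉ [0.6, 1.2) → out
#4 (0,-3): internal coord 0 + (-3)·τ' = +0.577747; +0.577747 ∉ [0.6, 1.2) → out
#5 (2,1): internal coord 2 + (1)·τ' = +1.807418; +1.807418 ∉ [0.6, 1.2) → out
#6 (3,4): internal coord 3 + (4)·τ' = +2.229670; +2.229670 ∉ [0.6, 1.2) → out
#7 (5,7): internal coord 5 + (7)·τ' = +3.651923; +3.651923 ∉ [0.6, 1.2) → out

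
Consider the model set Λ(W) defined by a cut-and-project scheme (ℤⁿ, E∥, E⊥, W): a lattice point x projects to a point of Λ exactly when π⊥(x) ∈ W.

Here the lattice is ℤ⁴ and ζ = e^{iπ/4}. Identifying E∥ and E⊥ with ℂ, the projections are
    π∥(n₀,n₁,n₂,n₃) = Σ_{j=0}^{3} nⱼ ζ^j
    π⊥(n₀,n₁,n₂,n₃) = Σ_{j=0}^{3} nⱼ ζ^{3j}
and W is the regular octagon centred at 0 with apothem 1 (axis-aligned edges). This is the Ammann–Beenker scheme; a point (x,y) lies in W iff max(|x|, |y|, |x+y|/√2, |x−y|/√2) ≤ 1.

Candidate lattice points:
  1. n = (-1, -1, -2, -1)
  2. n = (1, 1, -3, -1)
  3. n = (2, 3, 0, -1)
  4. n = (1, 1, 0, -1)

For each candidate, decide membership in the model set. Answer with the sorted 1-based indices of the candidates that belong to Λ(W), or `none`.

With ζ = e^{iπ/4} the internal vectors are ζ^0,ζ^3,ζ^6,ζ^9.
candidate 1: n = (-1, -1, -2, -1) → π⊥ ≈ (-1.000000, +0.585786); max(|x|,|y|,|x±y|/√2) = 1.121320 > 1 ⇒ ∉ W
candidate 2: n = (1, 1, -3, -1) → π⊥ ≈ (-0.414214, +3.000000); max(|x|,|y|,|x±y|/√2) = 3.000000 > 1 ⇒ ∉ W
candidate 3: n = (2, 3, 0, -1) → π⊥ ≈ (-0.828427, +1.414214); max(|x|,|y|,|x±y|/√2) = 1.585786 > 1 ⇒ ∉ W
candidate 4: n = (1, 1, 0, -1) → π⊥ ≈ (-0.414214, +0.000000); max(|x|,|y|,|x±y|/√2) = 0.414214 ≤ 1 ⇒ ∈ W

4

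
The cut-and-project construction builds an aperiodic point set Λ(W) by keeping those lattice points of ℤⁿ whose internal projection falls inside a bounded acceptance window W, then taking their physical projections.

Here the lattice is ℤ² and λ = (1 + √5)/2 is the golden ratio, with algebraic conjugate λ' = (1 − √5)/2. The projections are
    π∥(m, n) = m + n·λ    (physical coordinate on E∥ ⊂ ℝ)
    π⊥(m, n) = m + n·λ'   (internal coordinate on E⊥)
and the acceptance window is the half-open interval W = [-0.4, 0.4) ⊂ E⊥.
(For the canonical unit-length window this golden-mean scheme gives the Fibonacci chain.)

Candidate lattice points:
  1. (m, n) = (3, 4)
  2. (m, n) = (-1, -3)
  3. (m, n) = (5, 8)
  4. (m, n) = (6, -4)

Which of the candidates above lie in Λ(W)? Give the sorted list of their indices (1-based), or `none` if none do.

Compute λ' = (1−√5)/2 = -0.61803, so π⊥(m,n) = m -0.61803·n.
candidate 1: (m,n)=(3,4) → π∥ = 3+4·λ ≈ 9.47214, π⊥ = 3+4·λ' ≈ 0.52786 ∉ [-0.4, 0.4) ⇒ out
candidate 2: (m,n)=(-1,-3) → π∥ = -1-3·λ ≈ -5.85410, π⊥ = -1-3·λ' ≈ 0.85410 ∉ [-0.4, 0.4) ⇒ out
candidate 3: (m,n)=(5,8) → π∥ = 5+8·λ ≈ 17.94427, π⊥ = 5+8·λ' ≈ 0.05573 ∈ [-0.4, 0.4) ⇒ IN Λ
candidate 4: (m,n)=(6,-4) → π∥ = 6-4·λ ≈ -0.47214, π⊥ = 6-4·λ' ≈ 8.47214 ∉ [-0.4, 0.4) ⇒ out

3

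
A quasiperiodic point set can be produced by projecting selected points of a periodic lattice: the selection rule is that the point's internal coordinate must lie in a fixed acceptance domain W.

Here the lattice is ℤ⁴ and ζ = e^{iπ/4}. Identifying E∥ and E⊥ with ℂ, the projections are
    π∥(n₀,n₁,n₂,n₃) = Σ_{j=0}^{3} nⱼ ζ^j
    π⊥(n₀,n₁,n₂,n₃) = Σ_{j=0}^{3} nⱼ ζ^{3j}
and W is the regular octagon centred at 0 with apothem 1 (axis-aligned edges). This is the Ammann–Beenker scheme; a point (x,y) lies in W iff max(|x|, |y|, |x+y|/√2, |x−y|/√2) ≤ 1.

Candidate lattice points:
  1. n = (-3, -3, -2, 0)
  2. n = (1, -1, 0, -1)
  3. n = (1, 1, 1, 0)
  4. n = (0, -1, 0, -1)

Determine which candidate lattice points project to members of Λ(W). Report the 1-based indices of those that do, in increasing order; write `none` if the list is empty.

Internal map: ζ^{3j} for j=0..3 gives (1,0), (−√2/2,√2/2), (0,−1), (√2/2,√2/2).
candidate 1: n = (-3, -3, -2, 0) → π⊥ ≈ (-0.8787, -0.1213); max(|x|,|y|,|x±y|/√2) = 0.8787 ≤ 1 ⇒ ∈ W
candidate 2: n = (1, -1, 0, -1) → π⊥ ≈ (+1.0000, -1.4142); max(|x|,|y|,|x±y|/√2) = 1.7071 > 1 ⇒ ∉ W
candidate 3: n = (1, 1, 1, 0) → π⊥ ≈ (+0.2929, -0.2929); max(|x|,|y|,|x±y|/√2) = 0.4142 ≤ 1 ⇒ ∈ W
candidate 4: n = (0, -1, 0, -1) → π⊥ ≈ (+0.0000, -1.4142); max(|x|,|y|,|x±y|/√2) = 1.4142 > 1 ⇒ ∉ W

1, 3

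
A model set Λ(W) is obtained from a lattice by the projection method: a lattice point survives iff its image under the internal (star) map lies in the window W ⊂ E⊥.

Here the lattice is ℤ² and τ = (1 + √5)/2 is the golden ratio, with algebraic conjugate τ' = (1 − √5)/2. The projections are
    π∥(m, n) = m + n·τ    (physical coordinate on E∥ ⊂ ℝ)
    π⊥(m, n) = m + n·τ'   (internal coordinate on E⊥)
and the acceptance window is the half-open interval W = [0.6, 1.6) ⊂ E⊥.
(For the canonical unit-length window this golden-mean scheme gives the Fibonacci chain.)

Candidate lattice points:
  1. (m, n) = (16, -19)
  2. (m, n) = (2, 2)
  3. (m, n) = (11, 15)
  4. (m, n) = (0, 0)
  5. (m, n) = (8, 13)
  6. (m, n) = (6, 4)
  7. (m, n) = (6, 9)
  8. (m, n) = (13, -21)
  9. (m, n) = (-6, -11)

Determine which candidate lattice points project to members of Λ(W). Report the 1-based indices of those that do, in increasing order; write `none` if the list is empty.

2, 9

Compute τ' = (1−√5)/2 = -0.61803, so π⊥(m,n) = m -0.61803·n.
candidate 1: (m,n)=(16,-19) → π∥ = 16-19·τ ≈ -14.74265, π⊥ = 16-19·τ' ≈ 27.74265 ∉ [0.6, 1.6) ⇒ out
candidate 2: (m,n)=(2,2) → π∥ = 2+2·τ ≈ 5.23607, π⊥ = 2+2·τ' ≈ 0.76393 ∈ [0.6, 1.6) ⇒ IN Λ
candidate 3: (m,n)=(11,15) → π∥ = 11+15·τ ≈ 35.27051, π⊥ = 11+15·τ' ≈ 1.72949 ∉ [0.6, 1.6) ⇒ out
candidate 4: (m,n)=(0,0) → π∥ = 0+0·τ ≈ 0.00000, π⊥ = 0+0·τ' ≈ 0.00000 ∉ [0.6, 1.6) ⇒ out
candidate 5: (m,n)=(8,13) → π∥ = 8+13·τ ≈ 29.03444, π⊥ = 8+13·τ' ≈ -0.03444 ∉ [0.6, 1.6) ⇒ out
candidate 6: (m,n)=(6,4) → π∥ = 6+4·τ ≈ 12.47214, π⊥ = 6+4·τ' ≈ 3.52786 ∉ [0.6, 1.6) ⇒ out
candidate 7: (m,n)=(6,9) → π∥ = 6+9·τ ≈ 20.56231, π⊥ = 6+9·τ' ≈ 0.43769 ∉ [0.6, 1.6) ⇒ out
candidate 8: (m,n)=(13,-21) → π∥ = 13-21·τ ≈ -20.97871, π⊥ = 13-21·τ' ≈ 25.97871 ∉ [0.6, 1.6) ⇒ out
candidate 9: (m,n)=(-6,-11) → π∥ = -6-11·τ ≈ -23.79837, π⊥ = -6-11·τ' ≈ 0.79837 ∈ [0.6, 1.6) ⇒ IN Λ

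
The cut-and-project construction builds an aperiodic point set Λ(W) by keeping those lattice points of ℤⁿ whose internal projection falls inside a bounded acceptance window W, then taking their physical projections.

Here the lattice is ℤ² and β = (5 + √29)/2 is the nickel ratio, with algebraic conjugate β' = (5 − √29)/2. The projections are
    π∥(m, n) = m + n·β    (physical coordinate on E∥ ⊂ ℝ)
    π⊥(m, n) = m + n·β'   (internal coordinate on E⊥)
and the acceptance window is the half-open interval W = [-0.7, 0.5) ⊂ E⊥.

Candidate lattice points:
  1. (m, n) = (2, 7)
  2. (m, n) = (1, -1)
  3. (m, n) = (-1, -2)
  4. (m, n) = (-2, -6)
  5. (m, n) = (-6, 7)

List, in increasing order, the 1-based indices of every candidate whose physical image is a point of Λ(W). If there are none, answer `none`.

3

β' = (5−√29)/2 ≈ -0.19258.
candidate 1: (m,n)=(2,7) → π∥ = 2+7·β ≈ 38.34808, π⊥ = 2+7·β' ≈ 0.65192 ∉ [-0.7, 0.5) ⇒ out
candidate 2: (m,n)=(1,-1) → π∥ = 1-1·β ≈ -4.19258, π⊥ = 1-1·β' ≈ 1.19258 ∉ [-0.7, 0.5) ⇒ out
candidate 3: (m,n)=(-1,-2) → π∥ = -1-2·β ≈ -11.38516, π⊥ = -1-2·β' ≈ -0.61484 ∈ [-0.7, 0.5) ⇒ IN Λ
candidate 4: (m,n)=(-2,-6) → π∥ = -2-6·β ≈ -33.15549, π⊥ = -2-6·β' ≈ -0.84451 ∉ [-0.7, 0.5) ⇒ out
candidate 5: (m,n)=(-6,7) → π∥ = -6+7·β ≈ 30.34808, π⊥ = -6+7·β' ≈ -7.34808 ∉ [-0.7, 0.5) ⇒ out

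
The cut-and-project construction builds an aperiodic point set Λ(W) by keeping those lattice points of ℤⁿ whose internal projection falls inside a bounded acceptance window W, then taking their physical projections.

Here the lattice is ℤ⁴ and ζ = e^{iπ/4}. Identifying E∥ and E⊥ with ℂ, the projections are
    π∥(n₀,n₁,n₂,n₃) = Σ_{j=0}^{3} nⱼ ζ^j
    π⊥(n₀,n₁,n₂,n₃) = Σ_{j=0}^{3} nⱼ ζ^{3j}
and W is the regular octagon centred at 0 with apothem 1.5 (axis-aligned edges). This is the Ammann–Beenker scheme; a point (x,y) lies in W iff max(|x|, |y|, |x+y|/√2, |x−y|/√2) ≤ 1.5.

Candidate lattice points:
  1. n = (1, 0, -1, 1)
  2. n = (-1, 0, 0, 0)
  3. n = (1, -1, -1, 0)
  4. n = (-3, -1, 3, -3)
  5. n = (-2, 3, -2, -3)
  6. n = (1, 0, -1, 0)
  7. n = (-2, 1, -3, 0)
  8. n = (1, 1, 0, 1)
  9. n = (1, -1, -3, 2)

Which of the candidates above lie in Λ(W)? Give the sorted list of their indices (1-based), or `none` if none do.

π⊥(n) = n₀ + n₁ζ³ + n₂ζ⁶ + n₃ζ⁹ where ζ = e^{iπ/4}.
#1 (1, 0, -1, 1): internal (1.707107, 1.707107); octagon support 2.414214 vs apothem 1.5 → ∉ W
#2 (-1, 0, 0, 0): internal (-1.000000, 0.000000); octagon support 1.000000 vs apothem 1.5 → ∈ W
#3 (1, -1, -1, 0): internal (1.707107, 0.292893); octagon support 1.707107 vs apothem 1.5 → ∉ W
#4 (-3, -1, 3, -3): internal (-4.414214, -5.828427); octagon support 7.242641 vs apothem 1.5 → ∉ W
#5 (-2, 3, -2, -3): internal (-6.242641, 2.000000); octagon support 6.242641 vs apothem 1.5 → ∉ W
#6 (1, 0, -1, 0): internal (1.000000, 1.000000); octagon support 1.414214 vs apothem 1.5 → ∈ W
#7 (-2, 1, -3, 0): internal (-2.707107, 3.707107); octagon support 4.535534 vs apothem 1.5 → ∉ W
#8 (1, 1, 0, 1): internal (1.000000, 1.414214); octagon support 1.707107 vs apothem 1.5 → ∉ W
#9 (1, -1, -3, 2): internal (3.121320, 3.707107); octagon support 4.828427 vs apothem 1.5 → ∉ W

2, 6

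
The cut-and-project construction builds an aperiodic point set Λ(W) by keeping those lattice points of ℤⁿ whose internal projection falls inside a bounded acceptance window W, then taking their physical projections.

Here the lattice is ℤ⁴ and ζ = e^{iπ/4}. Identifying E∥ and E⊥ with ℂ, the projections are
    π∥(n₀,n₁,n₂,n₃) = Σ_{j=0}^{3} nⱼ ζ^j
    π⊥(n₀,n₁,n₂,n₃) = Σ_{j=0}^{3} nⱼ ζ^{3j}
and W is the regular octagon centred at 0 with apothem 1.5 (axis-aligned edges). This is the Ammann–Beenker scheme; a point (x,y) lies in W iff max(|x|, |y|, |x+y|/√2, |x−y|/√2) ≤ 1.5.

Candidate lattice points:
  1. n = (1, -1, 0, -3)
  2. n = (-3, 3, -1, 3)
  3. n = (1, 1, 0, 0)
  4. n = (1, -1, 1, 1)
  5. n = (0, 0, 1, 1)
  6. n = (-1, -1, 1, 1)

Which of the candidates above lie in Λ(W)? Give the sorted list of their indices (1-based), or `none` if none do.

Internal map: ζ^{3j} for j=0..3 gives (1,0), (−√2/2,√2/2), (0,−1), (√2/2,√2/2).
#1 (1, -1, 0, -3): internal (-0.4142, -2.8284); octagon support 2.8284 vs apothem 1.5 → ∉ W
#2 (-3, 3, -1, 3): internal (-3.0000, 5.2426); octagon support 5.8284 vs apothem 1.5 → ∉ W
#3 (1, 1, 0, 0): internal (0.2929, 0.7071); octagon support 0.7071 vs apothem 1.5 → ∈ W
#4 (1, -1, 1, 1): internal (2.4142, -1.0000); octagon support 2.4142 vs apothem 1.5 → ∉ W
#5 (0, 0, 1, 1): internal (0.7071, -0.2929); octagon support 0.7071 vs apothem 1.5 → ∈ W
#6 (-1, -1, 1, 1): internal (0.4142, -1.0000); octagon support 1.0000 vs apothem 1.5 → ∈ W

3, 5, 6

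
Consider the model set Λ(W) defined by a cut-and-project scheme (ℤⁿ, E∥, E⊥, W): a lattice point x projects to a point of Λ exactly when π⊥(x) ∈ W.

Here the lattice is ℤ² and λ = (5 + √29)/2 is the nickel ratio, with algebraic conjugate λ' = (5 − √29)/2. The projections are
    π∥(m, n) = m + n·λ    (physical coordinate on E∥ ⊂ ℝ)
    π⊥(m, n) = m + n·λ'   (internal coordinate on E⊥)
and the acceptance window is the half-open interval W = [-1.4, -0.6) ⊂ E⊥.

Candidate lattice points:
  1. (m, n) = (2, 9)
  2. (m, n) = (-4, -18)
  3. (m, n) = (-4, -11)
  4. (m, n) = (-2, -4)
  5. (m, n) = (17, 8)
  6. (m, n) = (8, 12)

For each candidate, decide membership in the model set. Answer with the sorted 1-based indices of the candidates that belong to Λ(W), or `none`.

4

λ' = (5−√29)/2 ≈ -0.1926.
[1] lift (2,9): star map gives 0.2668; window check -1.4 ≤ 0.2668 < -0.6 is false → out
[2] lift (-4,-18): star map gives -0.5335; window check -1.4 ≤ -0.5335 < -0.6 is false → out
[3] lift (-4,-11): star map gives -1.8816; window check -1.4 ≤ -1.8816 < -0.6 is false → out
[4] lift (-2,-4): star map gives -1.2297; window check -1.4 ≤ -1.2297 < -0.6 is true → IN Λ
[5] lift (17,8): star map gives 15.4593; window check -1.4 ≤ 15.4593 < -0.6 is false → out
[6] lift (8,12): star map gives 5.6890; window check -1.4 ≤ 5.6890 < -0.6 is false → out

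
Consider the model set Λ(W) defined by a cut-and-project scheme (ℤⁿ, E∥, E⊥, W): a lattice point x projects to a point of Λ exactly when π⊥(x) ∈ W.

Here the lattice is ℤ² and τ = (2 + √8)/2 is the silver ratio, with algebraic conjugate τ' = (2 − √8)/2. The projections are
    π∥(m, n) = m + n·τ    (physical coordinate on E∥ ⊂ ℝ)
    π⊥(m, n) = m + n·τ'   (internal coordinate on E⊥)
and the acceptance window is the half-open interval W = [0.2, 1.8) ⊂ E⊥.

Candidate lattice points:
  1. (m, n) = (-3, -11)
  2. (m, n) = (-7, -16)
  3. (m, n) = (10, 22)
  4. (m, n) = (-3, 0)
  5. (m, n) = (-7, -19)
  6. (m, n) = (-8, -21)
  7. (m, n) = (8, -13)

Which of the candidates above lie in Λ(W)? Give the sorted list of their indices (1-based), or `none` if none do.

τ' = (2−√8)/2 ≈ -0.41421.
candidate 1: (m,n)=(-3,-11) → π∥ = -3-11·τ ≈ -29.55635, π⊥ = -3-11·τ' ≈ 1.55635 ∈ [0.2, 1.8) ⇒ IN Λ
candidate 2: (m,n)=(-7,-16) → π∥ = -7-16·τ ≈ -45.62742, π⊥ = -7-16·τ' ≈ -0.37258 ∉ [0.2, 1.8) ⇒ out
candidate 3: (m,n)=(10,22) → π∥ = 10+22·τ ≈ 63.11270, π⊥ = 10+22·τ' ≈ 0.88730 ∈ [0.2, 1.8) ⇒ IN Λ
candidate 4: (m,n)=(-3,0) → π∥ = -3+0·τ ≈ -3.00000, π⊥ = -3+0·τ' ≈ -3.00000 ∉ [0.2, 1.8) ⇒ out
candidate 5: (m,n)=(-7,-19) → π∥ = -7-19·τ ≈ -52.87006, π⊥ = -7-19·τ' ≈ 0.87006 ∈ [0.2, 1.8) ⇒ IN Λ
candidate 6: (m,n)=(-8,-21) → π∥ = -8-21·τ ≈ -58.69848, π⊥ = -8-21·τ' ≈ 0.69848 ∈ [0.2, 1.8) ⇒ IN Λ
candidate 7: (m,n)=(8,-13) → π∥ = 8-13·τ ≈ -23.38478, π⊥ = 8-13·τ' ≈ 13.38478 ∉ [0.2, 1.8) ⇒ out

1, 3, 5, 6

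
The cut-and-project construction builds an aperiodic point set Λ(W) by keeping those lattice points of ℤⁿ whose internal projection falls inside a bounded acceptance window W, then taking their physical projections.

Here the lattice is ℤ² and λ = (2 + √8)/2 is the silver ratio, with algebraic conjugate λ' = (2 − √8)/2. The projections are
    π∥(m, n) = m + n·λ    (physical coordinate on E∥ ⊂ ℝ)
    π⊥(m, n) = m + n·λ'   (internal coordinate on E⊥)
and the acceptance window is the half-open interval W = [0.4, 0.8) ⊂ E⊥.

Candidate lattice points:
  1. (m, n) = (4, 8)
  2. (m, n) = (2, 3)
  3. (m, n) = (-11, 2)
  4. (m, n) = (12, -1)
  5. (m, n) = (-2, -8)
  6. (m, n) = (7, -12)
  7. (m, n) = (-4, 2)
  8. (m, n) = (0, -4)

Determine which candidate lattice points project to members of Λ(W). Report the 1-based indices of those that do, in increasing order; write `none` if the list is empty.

1, 2

Numerically λ ≈ 2.414214 and λ' = −1/λ ≈ -0.414214.
candidate 1: (m,n)=(4,8) → π∥ = 4+8·λ ≈ 23.313708, π⊥ = 4+8·λ' ≈ 0.686292 ∈ [0.4, 0.8) ⇒ IN Λ
candidate 2: (m,n)=(2,3) → π∥ = 2+3·λ ≈ 9.242641, π⊥ = 2+3·λ' ≈ 0.757359 ∈ [0.4, 0.8) ⇒ IN Λ
candidate 3: (m,n)=(-11,2) → π∥ = -11+2·λ ≈ -6.171573, π⊥ = -11+2·λ' ≈ -11.828427 ∉ [0.4, 0.8) ⇒ out
candidate 4: (m,n)=(12,-1) → π∥ = 12-1·λ ≈ 9.585786, π⊥ = 12-1·λ' ≈ 12.414214 ∉ [0.4, 0.8) ⇒ out
candidate 5: (m,n)=(-2,-8) → π∥ = -2-8·λ ≈ -21.313708, π⊥ = -2-8·λ' ≈ 1.313708 ∉ [0.4, 0.8) ⇒ out
candidate 6: (m,n)=(7,-12) → π∥ = 7-12·λ ≈ -21.970563, π⊥ = 7-12·λ' ≈ 11.970563 ∉ [0.4, 0.8) ⇒ out
candidate 7: (m,n)=(-4,2) → π∥ = -4+2·λ ≈ 0.828427, π⊥ = -4+2·λ' ≈ -4.828427 ∉ [0.4, 0.8) ⇒ out
candidate 8: (m,n)=(0,-4) → π∥ = 0-4·λ ≈ -9.656854, π⊥ = 0-4·λ' ≈ 1.656854 ∉ [0.4, 0.8) ⇒ out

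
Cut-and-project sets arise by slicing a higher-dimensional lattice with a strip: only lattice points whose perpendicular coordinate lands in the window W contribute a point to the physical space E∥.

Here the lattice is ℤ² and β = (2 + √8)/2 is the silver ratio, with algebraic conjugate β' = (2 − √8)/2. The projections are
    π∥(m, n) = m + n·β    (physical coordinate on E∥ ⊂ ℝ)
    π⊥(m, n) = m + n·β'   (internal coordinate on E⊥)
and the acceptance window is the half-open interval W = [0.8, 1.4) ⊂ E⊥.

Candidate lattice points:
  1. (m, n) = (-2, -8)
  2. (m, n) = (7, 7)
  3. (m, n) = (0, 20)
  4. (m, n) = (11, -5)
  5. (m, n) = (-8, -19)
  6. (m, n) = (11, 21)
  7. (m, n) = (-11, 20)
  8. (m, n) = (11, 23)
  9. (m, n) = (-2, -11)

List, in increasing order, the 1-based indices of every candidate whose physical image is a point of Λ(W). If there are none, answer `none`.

1

Compute β' = (2−√8)/2 = -0.41421, so π⊥(m,n) = m -0.41421·n.
[1] lift (-2,-8): star map gives 1.31371; window check 0.8 ≤ 1.31371 < 1.4 is true → IN Λ
[2] lift (7,7): star map gives 4.10051; window check 0.8 ≤ 4.10051 < 1.4 is false → out
[3] lift (0,20): star map gives -8.28427; window check 0.8 ≤ -8.28427 < 1.4 is false → out
[4] lift (11,-5): star map gives 13.07107; window check 0.8 ≤ 13.07107 < 1.4 is false → out
[5] lift (-8,-19): star map gives -0.12994; window check 0.8 ≤ -0.12994 < 1.4 is false → out
[6] lift (11,21): star map gives 2.30152; window check 0.8 ≤ 2.30152 < 1.4 is false → out
[7] lift (-11,20): star map gives -19.28427; window check 0.8 ≤ -19.28427 < 1.4 is false → out
[8] lift (11,23): star map gives 1.47309; window check 0.8 ≤ 1.47309 < 1.4 is false → out
[9] lift (-2,-11): star map gives 2.55635; window check 0.8 ≤ 2.55635 < 1.4 is false → out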